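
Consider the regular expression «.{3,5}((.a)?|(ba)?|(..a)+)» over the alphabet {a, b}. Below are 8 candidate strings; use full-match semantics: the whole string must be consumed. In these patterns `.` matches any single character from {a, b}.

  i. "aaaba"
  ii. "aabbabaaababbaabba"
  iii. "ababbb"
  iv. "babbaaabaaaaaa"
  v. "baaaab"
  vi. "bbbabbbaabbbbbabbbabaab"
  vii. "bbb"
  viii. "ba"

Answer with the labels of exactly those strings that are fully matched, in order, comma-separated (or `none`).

i, vii

i → match
ii → no match
iii → no match
iv → no match
v → no match
vi → no match
vii → match
viii → no match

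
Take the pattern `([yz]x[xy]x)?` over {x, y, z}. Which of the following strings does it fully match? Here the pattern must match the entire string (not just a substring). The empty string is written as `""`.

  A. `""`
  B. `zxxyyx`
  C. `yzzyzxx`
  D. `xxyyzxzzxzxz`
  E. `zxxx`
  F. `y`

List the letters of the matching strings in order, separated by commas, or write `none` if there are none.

A → match
B → no match
C → no match
D → no match
E → match
F → no match

A, E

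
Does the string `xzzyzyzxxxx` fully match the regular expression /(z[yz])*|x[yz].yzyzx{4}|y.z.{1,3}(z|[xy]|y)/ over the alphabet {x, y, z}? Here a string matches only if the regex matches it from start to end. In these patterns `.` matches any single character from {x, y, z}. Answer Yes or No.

Yes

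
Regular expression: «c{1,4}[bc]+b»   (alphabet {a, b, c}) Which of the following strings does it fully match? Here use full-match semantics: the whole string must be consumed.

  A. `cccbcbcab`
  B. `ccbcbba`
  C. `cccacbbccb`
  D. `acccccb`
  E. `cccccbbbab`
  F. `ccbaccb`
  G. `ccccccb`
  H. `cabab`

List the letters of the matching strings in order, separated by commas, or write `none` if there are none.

G

A → no match
B → no match — must end with `b`
C → no match
D → no match — must start with `c`
E → no match
F → no match
G → match
H → no match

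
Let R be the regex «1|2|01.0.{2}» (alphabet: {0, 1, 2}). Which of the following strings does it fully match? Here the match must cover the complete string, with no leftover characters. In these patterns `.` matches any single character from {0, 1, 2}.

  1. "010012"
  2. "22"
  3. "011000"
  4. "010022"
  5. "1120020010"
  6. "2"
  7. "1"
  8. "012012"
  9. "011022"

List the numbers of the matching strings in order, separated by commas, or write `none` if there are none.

1 → match
2 → no match
3 → match
4 → match
5 → no match
6 → match
7 → match
8 → match
9 → match

1, 3, 4, 6, 7, 8, 9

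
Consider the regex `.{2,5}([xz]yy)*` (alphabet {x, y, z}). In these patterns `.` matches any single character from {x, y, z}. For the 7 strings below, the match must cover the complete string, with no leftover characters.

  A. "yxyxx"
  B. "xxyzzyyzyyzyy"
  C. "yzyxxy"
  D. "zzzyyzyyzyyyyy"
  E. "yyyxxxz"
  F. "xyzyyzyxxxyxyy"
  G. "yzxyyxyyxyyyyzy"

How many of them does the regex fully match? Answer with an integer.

2

A → match
B → match
C → no match
D → no match
E → no match
F → no match
G → no match
Total matched: 2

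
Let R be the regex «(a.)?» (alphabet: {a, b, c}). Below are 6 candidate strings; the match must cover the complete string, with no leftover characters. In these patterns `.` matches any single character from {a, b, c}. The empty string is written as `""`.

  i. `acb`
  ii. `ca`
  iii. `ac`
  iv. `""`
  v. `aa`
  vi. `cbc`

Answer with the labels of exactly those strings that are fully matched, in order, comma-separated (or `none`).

i → no match
ii → no match
iii → match
iv → match
v → match
vi → no match

iii, iv, v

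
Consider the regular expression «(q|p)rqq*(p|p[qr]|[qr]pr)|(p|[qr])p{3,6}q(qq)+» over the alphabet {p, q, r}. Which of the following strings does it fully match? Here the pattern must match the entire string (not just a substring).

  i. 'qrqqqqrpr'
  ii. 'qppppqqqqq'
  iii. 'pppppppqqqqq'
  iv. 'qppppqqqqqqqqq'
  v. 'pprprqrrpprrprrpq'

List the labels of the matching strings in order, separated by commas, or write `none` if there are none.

i, ii, iii, iv

i → match
ii → match
iii → match
iv → match
v → no match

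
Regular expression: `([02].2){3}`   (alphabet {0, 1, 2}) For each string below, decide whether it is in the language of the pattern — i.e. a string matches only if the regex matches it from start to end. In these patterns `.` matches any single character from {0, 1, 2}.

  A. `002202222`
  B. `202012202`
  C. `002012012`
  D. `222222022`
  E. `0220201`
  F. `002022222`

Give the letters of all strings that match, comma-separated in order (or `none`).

A → match
B → match
C → match
D → match
E → no match — must end with `2`
F → match

A, B, C, D, F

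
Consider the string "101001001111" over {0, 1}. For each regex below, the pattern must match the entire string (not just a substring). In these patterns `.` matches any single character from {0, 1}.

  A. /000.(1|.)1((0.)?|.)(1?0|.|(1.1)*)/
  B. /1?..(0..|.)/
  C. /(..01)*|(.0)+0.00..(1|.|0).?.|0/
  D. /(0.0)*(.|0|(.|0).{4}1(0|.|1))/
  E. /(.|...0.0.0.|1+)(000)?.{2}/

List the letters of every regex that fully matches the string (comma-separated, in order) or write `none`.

C

A → no match — must start with "000"
B → no match
C → match
D → no match
E → no match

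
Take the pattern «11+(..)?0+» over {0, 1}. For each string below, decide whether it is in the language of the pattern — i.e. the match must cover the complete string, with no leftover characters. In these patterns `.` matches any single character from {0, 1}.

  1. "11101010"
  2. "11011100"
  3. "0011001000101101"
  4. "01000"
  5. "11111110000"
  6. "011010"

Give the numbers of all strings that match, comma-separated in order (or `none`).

1 → no match
2 → no match
3 → no match — must start with "11"
4 → no match — must start with "11"
5 → match
6 → no match — must start with "11"

5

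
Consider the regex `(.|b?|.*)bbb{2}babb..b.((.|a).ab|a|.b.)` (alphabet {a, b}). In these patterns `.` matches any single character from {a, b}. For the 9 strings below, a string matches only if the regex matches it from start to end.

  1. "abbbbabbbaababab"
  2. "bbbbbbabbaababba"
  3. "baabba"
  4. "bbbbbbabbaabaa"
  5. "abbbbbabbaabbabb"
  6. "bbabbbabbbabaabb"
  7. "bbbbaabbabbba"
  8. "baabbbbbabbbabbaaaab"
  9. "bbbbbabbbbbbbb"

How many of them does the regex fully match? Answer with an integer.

3

1 → no match
2 → match
3. "baabba" → no match
4 → match
5 → match
6 → no match
7 → no match
8 → no match
9 → no match
Total matched: 3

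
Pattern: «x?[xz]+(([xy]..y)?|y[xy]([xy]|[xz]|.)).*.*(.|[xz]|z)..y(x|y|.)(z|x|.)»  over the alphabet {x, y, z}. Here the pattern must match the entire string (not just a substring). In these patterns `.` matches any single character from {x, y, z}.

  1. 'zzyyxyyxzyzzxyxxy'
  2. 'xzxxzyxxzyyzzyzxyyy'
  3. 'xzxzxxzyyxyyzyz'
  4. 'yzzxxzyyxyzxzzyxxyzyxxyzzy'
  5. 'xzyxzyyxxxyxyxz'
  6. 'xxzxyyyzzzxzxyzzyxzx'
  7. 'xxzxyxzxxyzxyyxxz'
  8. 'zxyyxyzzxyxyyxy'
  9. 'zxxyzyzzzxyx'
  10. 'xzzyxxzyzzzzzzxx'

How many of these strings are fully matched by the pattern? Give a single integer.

1 → no match
2 → match
3 → no match
4 → no match
5 → match
6 → no match
7 → no match
8 → match
9 → no match
10 → no match
Total matched: 3

3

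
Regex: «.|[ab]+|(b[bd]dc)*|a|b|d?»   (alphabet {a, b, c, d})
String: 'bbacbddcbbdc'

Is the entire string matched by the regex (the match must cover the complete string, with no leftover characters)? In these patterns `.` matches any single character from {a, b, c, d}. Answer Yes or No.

No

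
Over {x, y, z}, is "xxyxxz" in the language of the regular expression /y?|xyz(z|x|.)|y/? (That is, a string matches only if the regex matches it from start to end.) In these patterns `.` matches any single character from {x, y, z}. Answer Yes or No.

No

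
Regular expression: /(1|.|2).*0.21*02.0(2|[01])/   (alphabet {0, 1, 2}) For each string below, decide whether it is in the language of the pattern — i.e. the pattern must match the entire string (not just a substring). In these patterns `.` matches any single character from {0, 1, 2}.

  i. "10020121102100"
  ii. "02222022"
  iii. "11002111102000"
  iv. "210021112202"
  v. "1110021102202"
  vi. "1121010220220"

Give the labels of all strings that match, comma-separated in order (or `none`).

i, iii, v

i → match
ii → no match
iii → match
iv → no match
v → match
vi → no match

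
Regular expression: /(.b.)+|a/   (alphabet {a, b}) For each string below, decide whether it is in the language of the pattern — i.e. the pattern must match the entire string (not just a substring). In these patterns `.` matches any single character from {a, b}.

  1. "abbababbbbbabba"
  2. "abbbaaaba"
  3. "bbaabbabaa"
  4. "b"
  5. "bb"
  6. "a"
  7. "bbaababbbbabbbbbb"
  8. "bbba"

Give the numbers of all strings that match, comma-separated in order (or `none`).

1 → match
2 → no match
3 → no match
4 → no match
5 → no match
6 → match
7 → no match
8 → no match

1, 6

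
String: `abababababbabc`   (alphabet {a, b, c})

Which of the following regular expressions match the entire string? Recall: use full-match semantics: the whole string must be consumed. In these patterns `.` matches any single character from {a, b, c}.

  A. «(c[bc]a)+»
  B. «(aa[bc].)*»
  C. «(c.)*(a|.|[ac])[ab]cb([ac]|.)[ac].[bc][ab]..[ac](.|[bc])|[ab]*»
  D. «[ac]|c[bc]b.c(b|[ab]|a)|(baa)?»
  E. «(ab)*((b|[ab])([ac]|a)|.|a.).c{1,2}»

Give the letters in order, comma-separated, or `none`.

E

A → no match — must start with `c`
B → no match
C → no match
D → no match
E → match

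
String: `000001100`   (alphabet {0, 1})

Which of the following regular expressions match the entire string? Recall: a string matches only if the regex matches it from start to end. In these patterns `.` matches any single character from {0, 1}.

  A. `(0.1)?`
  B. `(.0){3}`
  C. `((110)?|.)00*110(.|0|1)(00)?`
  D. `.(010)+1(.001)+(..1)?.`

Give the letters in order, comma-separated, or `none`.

C

A → no match
B → no match
C → match
D → no match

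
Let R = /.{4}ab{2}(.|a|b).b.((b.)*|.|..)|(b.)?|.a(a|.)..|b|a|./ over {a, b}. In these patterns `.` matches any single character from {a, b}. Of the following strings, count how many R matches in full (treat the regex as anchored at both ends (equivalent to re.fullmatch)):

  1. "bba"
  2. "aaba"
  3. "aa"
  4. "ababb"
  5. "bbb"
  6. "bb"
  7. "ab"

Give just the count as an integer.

1 → no match
2 → no match
3 → no match
4 → no match
5 → no match
6 → match
7 → no match
Total matched: 1

1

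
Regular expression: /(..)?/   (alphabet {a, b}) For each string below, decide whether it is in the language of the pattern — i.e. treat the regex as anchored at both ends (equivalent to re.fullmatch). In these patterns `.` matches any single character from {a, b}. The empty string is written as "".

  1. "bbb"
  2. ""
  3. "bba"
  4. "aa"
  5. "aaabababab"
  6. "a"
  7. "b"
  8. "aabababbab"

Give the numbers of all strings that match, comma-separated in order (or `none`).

2, 4

1 → no match
2 → match
3 → no match
4 → match
5 → no match
6 → no match
7 → no match
8 → no match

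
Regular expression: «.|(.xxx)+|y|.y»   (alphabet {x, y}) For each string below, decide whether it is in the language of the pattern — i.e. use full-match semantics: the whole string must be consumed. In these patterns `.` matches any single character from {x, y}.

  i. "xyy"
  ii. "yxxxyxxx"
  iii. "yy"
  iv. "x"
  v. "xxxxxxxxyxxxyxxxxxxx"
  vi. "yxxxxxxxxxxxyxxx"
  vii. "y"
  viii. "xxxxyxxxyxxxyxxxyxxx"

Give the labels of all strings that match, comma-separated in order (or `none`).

i → no match
ii → match
iii → match
iv → match
v → match
vi → match
vii → match
viii → match

ii, iii, iv, v, vi, vii, viii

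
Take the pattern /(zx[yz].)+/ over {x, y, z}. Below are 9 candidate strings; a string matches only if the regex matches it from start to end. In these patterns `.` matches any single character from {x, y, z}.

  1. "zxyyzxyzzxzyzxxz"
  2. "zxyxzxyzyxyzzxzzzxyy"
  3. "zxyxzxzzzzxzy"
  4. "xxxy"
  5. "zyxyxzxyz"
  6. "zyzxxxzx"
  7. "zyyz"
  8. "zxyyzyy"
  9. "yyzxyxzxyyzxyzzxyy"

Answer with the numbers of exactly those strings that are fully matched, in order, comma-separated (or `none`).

none

1 → no match
2 → no match
3 → no match
4 → no match — must start with "zx"
5 → no match — must start with "zx"
6 → no match — must start with "zx"
7 → no match — must start with "zx"
8 → no match
9 → no match — must start with "zx"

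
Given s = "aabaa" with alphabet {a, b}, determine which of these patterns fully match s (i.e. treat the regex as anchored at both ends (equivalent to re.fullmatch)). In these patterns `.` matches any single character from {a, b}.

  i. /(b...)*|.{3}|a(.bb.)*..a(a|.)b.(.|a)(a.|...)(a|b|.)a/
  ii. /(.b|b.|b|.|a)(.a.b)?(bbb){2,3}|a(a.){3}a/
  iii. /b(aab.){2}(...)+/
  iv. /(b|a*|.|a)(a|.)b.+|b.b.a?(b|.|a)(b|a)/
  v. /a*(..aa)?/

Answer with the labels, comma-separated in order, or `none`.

iv, v

i → no match
ii → no match
iii → no match — must start with "baab"
iv → match
v → match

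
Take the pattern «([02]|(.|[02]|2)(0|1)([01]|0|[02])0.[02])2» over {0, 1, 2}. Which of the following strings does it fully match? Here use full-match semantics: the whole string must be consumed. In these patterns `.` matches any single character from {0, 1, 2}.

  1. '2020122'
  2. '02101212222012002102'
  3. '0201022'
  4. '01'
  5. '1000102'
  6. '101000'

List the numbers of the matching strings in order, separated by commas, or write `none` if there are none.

1, 5

1. '2020122' → match
2 → no match
3. '0201022' → no match
4. '01' → no match — must end with '2'
5. '1000102' → match
6. '101000' → no match — must end with '2'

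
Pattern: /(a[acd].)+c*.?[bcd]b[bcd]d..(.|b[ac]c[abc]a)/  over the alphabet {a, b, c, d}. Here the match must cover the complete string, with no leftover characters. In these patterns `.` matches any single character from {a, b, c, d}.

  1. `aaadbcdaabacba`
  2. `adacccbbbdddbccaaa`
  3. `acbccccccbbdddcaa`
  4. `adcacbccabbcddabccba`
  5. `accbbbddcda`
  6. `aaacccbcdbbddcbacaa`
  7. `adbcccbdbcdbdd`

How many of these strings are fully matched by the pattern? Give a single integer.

4

1 → match
2 → no match
3 → no match
4 → match
5 → match
6 → no match
7 → match
Total matched: 4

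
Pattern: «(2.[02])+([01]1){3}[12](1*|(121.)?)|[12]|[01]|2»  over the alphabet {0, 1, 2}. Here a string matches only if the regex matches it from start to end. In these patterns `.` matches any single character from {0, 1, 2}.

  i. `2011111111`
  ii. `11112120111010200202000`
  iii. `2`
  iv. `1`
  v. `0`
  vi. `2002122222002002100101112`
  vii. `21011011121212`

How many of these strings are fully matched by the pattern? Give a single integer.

i → no match
ii → no match
iii → match
iv → match
v → match
vi → match
vii → match
Total matched: 5

5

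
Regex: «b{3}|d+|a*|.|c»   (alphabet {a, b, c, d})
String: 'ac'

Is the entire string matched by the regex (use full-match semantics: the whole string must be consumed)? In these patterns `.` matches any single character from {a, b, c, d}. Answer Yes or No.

No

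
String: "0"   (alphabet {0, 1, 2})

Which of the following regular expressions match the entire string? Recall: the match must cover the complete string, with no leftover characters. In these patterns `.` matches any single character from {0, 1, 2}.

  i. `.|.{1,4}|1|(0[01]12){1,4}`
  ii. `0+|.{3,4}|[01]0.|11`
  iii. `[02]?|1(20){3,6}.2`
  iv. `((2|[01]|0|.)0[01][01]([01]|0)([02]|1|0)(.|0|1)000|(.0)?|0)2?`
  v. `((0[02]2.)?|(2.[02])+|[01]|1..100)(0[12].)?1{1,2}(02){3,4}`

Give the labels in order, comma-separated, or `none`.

i, ii, iii, iv

i → match
ii → match
iii → match
iv → match
v → no match — must end with "02"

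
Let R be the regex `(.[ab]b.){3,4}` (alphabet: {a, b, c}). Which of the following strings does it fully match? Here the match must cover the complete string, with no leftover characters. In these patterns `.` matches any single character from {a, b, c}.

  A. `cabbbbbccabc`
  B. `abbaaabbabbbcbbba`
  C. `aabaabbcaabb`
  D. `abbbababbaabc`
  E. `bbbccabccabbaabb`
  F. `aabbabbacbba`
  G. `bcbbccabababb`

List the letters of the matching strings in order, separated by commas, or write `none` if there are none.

A → match
B → no match
C → match
D → no match
E → match
F → match
G → no match

A, C, E, F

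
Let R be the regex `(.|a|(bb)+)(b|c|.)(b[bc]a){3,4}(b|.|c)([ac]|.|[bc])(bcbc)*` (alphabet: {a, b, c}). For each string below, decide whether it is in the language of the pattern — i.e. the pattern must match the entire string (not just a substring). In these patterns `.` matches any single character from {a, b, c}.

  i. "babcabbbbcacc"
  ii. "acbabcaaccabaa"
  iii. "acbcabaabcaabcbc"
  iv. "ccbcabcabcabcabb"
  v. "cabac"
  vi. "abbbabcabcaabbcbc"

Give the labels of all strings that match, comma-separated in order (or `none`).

i → no match
ii → no match
iii → no match
iv → match
v → no match
vi → match

iv, vi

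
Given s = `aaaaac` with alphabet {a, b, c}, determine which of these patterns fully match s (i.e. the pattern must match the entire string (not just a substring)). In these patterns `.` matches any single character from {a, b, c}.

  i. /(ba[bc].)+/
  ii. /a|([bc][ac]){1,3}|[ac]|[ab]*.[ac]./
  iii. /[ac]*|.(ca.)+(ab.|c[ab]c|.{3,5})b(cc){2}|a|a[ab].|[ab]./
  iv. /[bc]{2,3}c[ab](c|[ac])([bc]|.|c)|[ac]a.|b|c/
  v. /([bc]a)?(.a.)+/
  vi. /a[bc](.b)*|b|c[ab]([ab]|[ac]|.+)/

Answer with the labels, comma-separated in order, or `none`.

ii, iii, v

i → no match — must start with `ba`
ii → match
iii → match
iv → no match
v → match
vi → no match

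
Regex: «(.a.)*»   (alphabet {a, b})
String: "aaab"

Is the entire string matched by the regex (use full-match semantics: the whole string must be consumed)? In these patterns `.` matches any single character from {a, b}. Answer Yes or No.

No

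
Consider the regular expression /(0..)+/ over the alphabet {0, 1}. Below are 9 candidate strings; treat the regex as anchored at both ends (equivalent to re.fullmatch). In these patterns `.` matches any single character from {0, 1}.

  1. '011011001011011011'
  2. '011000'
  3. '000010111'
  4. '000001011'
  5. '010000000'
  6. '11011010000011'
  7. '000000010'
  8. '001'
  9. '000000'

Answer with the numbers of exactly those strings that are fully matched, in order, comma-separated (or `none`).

1 → match
2 → match
3 → no match
4 → match
5 → match
6 → no match — must start with '0'
7 → match
8 → match
9 → match

1, 2, 4, 5, 7, 8, 9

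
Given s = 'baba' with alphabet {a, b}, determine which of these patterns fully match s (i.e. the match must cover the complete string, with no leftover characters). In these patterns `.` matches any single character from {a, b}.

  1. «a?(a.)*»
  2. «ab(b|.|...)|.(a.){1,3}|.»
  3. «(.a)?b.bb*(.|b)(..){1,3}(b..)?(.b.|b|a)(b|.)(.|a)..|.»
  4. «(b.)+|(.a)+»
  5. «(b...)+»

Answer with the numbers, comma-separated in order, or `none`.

4, 5

1 → no match
2 → no match
3 → no match
4 → match
5 → match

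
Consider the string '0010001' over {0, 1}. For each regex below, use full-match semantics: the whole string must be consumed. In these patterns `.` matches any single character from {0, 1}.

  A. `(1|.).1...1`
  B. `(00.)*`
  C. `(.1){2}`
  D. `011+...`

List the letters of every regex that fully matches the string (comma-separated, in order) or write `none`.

A → match
B → no match
C → no match
D → no match — must start with '011'

A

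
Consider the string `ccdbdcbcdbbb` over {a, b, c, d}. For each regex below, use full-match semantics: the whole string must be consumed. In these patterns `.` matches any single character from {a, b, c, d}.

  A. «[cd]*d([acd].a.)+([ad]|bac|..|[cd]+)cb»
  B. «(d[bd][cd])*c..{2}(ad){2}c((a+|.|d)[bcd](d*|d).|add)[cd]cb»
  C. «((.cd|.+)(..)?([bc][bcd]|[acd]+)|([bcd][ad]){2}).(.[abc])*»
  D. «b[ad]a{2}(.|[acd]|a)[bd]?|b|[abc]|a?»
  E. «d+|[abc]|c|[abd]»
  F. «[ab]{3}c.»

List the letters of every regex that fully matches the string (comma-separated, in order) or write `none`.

A → no match — must end with `cb`
B → no match — must end with `cb`
C → match
D → no match
E → no match
F → no match

C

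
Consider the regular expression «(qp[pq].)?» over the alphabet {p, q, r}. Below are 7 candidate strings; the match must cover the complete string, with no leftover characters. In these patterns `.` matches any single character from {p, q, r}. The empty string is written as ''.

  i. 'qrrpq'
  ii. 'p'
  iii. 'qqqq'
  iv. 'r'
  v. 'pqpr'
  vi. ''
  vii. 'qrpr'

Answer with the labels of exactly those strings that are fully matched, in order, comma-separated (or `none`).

i. 'qrrpq' → no match
ii. 'p' → no match
iii. 'qqqq' → no match
iv. 'r' → no match
v. 'pqpr' → no match
vi. '' → match
vii. 'qrpr' → no match

vi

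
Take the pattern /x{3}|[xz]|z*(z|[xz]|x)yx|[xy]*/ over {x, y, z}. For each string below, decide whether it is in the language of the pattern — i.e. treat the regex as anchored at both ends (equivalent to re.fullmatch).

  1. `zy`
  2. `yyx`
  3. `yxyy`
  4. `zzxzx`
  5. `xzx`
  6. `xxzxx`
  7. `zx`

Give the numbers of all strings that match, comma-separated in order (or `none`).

1. `zy` → no match
2. `yyx` → match
3. `yxyy` → match
4. `zzxzx` → no match
5. `xzx` → no match
6. `xxzxx` → no match
7. `zx` → no match

2, 3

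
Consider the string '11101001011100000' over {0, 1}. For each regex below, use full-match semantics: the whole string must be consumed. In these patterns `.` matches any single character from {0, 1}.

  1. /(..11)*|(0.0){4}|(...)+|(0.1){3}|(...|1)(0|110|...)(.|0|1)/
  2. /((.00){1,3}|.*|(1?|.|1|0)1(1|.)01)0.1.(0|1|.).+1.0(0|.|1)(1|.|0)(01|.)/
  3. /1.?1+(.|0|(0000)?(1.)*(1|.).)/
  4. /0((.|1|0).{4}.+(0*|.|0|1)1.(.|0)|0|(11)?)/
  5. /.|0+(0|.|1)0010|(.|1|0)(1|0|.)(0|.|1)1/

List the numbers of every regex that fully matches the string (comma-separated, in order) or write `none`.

2

1 → no match
2 → match
3 → no match
4 → no match — must start with '0'
5 → no match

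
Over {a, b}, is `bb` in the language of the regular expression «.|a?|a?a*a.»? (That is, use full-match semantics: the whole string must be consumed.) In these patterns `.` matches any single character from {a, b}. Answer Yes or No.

No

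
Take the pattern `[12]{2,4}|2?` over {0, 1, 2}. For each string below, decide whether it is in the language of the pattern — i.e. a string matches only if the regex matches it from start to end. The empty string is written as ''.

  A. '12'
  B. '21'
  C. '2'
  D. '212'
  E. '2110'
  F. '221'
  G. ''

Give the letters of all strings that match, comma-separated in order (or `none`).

A → match
B → match
C → match
D → match
E → no match
F → match
G → match

A, B, C, D, F, G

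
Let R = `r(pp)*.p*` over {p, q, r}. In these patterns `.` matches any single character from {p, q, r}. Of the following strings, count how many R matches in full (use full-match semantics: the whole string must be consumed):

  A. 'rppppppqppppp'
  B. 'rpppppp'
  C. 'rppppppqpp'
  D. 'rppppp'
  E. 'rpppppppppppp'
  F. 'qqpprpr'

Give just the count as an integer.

5

A → match
B → match
C → match
D → match
E → match
F → no match — must start with 'r'
Total matched: 5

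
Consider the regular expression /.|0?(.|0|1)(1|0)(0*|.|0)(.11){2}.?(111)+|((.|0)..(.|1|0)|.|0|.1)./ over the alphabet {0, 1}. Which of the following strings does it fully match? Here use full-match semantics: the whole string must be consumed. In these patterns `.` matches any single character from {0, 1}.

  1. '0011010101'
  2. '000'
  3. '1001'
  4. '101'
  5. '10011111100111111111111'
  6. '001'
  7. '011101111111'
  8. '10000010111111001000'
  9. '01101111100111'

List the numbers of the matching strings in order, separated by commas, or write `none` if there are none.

1 → no match
2 → no match
3 → no match
4 → no match
5 → no match
6 → no match
7 → no match
8 → no match
9 → no match

none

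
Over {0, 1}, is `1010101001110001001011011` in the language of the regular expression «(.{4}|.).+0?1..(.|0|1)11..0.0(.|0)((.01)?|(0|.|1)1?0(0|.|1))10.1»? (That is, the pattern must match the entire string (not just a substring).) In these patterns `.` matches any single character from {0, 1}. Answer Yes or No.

Yes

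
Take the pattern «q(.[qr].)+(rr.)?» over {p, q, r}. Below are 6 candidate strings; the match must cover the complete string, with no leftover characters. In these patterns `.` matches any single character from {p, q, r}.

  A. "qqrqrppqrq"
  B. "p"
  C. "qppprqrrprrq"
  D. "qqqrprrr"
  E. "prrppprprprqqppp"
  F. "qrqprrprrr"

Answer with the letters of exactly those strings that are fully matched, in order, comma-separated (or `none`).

F

A → no match
B → no match — must start with "q"
C → no match
D → no match
E → no match — must start with "q"
F → match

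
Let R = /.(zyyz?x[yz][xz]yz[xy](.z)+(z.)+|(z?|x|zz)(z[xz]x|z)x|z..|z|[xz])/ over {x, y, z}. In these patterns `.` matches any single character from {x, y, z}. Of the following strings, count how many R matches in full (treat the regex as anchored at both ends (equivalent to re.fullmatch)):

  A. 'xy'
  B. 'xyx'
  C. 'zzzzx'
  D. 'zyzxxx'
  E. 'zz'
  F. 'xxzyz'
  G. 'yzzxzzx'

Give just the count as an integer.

2

A → no match
B → no match
C → match
D → no match
E → match
F → no match
G → no match
Total matched: 2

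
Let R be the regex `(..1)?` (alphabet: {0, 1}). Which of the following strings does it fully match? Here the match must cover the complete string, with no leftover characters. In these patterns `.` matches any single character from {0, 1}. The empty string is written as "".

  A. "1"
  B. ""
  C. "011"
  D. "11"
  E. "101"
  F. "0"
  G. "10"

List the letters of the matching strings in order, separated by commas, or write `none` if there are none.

A → no match
B → match
C → match
D → no match
E → match
F → no match
G → no match

B, C, E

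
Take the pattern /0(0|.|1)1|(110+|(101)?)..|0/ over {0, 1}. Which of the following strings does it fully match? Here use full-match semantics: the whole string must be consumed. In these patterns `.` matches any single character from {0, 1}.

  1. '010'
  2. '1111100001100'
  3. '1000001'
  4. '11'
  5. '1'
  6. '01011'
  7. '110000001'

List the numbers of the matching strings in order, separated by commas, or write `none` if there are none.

1 → no match
2 → no match
3 → no match
4 → match
5 → no match
6 → no match
7 → match

4, 7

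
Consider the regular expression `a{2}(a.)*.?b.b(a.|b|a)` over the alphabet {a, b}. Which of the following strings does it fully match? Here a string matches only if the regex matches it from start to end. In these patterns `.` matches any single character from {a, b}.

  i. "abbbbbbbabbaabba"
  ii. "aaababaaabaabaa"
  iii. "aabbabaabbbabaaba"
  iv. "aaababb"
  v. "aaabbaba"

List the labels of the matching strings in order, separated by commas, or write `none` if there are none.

iv, v

i → no match
ii → no match
iii → no match
iv → match
v → match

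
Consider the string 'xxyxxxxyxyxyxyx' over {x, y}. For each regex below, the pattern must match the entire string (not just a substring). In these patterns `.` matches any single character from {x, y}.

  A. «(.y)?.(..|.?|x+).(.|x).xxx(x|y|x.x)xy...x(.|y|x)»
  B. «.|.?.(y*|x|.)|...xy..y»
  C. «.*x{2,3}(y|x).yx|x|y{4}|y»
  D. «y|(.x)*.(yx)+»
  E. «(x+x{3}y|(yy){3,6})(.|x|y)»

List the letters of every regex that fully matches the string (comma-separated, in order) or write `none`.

D

A → no match
B → no match
C → no match
D → match
E → no match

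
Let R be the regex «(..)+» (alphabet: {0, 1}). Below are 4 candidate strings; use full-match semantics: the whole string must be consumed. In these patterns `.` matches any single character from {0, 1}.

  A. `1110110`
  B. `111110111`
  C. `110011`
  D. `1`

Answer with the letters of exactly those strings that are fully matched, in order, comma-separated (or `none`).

A → no match
B → no match
C → match
D → no match

C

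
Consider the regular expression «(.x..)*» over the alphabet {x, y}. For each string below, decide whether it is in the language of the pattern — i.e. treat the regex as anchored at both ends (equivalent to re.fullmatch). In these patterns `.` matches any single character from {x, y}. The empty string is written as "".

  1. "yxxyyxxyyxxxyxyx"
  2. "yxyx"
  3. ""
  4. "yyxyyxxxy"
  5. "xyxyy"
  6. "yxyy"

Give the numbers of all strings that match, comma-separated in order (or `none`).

1 → match
2. "yxyx" → match
3. "" → match
4. "yyxyyxxxy" → no match
5. "xyxyy" → no match
6. "yxyy" → match

1, 2, 3, 6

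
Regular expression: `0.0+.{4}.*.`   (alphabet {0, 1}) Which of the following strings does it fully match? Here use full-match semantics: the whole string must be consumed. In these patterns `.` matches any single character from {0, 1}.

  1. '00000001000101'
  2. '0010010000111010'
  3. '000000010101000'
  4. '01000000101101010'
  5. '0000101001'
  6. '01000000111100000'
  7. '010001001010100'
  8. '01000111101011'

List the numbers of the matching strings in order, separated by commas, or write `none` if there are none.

1, 3, 4, 5, 6, 7, 8

1 → match
2 → no match
3 → match
4 → match
5 → match
6 → match
7 → match
8 → match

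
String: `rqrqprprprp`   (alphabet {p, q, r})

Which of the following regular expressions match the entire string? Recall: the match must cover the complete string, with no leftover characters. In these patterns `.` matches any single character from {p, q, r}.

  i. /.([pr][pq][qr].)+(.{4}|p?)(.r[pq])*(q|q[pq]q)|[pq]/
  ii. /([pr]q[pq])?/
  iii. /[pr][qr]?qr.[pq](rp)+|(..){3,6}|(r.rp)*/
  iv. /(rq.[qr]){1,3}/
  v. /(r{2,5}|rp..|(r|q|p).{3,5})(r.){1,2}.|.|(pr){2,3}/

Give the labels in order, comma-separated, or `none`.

i → no match
ii → no match
iii → match
iv → no match
v → no match

iii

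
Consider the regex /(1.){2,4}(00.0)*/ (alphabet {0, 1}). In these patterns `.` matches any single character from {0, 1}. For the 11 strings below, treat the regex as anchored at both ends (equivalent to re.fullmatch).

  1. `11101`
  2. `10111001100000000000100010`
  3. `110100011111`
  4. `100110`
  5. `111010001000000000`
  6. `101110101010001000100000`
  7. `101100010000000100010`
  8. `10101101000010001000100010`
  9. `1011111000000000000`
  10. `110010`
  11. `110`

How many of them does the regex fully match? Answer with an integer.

1 → no match
2 → no match
3 → no match
4 → no match
5 → match
6 → no match
7 → no match
8 → no match
9 → no match
10 → no match
11 → no match
Total matched: 1

1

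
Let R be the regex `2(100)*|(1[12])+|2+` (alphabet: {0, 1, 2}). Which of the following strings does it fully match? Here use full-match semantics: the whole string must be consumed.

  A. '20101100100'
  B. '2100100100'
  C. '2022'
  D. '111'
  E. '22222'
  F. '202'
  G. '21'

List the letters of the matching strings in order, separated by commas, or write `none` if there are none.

A. '20101100100' → no match
B. '2100100100' → match
C. '2022' → no match
D. '111' → no match
E. '22222' → match
F. '202' → no match
G. '21' → no match

B, E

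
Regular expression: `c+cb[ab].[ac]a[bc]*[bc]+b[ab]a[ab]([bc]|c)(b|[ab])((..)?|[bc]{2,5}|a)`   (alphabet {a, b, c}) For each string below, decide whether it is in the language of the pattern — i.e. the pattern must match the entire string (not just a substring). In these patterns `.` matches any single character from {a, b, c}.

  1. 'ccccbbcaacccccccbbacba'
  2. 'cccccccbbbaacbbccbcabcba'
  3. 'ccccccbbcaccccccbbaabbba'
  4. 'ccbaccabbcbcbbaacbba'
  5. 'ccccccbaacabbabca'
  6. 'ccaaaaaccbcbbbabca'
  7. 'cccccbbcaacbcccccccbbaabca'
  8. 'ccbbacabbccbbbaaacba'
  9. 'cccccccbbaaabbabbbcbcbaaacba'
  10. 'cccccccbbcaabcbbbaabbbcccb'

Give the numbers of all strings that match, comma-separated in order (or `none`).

4, 7, 8, 10

1 → no match
2 → no match
3 → no match
4 → match
5 → no match
6 → no match
7 → match
8 → match
9 → no match
10 → match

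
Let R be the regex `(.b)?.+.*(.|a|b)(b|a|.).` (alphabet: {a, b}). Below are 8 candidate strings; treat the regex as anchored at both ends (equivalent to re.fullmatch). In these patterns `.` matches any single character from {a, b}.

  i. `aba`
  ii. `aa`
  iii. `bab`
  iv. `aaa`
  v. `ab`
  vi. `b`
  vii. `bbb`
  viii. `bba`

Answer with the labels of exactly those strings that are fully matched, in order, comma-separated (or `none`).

i → no match
ii → no match
iii → no match
iv → no match
v → no match
vi → no match
vii → no match
viii → no match

none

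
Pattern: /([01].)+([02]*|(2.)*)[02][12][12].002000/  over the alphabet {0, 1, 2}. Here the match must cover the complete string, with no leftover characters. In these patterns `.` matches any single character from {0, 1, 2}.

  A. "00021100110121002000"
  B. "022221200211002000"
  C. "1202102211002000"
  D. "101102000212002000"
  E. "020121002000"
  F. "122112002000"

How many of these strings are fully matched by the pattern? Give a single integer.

A → match
B → match
C → match
D → match
E. "020121002000" → match
F. "122112002000" → match
Total matched: 6

6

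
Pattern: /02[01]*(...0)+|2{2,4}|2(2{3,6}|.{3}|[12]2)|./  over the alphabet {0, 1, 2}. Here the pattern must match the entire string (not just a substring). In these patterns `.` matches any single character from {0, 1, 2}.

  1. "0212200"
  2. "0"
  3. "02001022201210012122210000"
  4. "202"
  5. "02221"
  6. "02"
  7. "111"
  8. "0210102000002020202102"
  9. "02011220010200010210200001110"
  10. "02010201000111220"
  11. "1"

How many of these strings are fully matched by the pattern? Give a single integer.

1. "0212200" → match
2. "0" → match
3 → no match
4. "202" → no match
5. "02221" → no match
6. "02" → no match
7. "111" → no match
8 → no match
9 → no match
10 → no match
11. "1" → match
Total matched: 3

3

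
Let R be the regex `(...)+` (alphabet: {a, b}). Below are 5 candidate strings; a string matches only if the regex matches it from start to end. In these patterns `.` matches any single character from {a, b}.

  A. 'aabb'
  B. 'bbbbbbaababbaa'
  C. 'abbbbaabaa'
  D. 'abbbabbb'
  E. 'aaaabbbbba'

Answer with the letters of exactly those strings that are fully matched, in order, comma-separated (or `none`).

A → no match
B → no match
C → no match
D → no match
E → no match

none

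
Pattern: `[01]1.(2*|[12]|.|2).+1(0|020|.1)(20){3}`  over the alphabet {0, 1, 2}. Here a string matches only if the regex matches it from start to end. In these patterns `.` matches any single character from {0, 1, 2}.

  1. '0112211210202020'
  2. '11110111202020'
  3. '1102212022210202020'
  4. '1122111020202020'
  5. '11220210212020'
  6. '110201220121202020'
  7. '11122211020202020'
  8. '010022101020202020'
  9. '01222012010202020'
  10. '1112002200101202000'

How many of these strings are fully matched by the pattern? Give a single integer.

8

1 → match
2 → match
3 → match
4 → match
5 → no match
6 → match
7 → match
8 → match
9 → match
10 → no match — must end with '20'
Total matched: 8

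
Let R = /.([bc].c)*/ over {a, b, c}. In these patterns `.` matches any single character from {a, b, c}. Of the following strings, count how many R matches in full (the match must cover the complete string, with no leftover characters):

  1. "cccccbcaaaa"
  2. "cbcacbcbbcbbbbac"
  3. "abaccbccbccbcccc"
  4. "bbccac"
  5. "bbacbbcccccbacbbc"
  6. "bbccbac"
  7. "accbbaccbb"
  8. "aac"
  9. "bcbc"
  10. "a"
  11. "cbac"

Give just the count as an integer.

1 → no match
2 → no match
3 → match
4 → no match
5 → no match
6 → match
7 → no match
8 → no match
9 → match
10 → match
11 → match
Total matched: 5

5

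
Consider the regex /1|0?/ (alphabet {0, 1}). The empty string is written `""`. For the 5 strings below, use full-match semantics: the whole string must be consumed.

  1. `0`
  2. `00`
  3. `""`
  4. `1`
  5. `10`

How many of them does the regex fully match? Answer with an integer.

1 → match
2 → no match
3 → match
4 → match
5 → no match
Total matched: 3

3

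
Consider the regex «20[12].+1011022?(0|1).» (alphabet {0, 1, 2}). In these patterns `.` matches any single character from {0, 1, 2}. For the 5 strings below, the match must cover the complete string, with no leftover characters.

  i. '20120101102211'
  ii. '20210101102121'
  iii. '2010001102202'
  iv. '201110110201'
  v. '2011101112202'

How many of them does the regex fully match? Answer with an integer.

i → match
ii → no match
iii → no match
iv → match
v → no match
Total matched: 2

2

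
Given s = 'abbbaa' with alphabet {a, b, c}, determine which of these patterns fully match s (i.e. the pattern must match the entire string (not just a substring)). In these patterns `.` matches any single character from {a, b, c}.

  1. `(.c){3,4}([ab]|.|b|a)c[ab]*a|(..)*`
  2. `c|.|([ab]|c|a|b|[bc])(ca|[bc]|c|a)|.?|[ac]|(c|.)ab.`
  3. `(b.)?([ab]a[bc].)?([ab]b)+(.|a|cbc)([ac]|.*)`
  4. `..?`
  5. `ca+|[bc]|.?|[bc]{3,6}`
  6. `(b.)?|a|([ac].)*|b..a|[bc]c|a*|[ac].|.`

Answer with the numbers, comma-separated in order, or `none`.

1, 3

1 → match
2 → no match
3 → match
4 → no match
5 → no match
6 → no match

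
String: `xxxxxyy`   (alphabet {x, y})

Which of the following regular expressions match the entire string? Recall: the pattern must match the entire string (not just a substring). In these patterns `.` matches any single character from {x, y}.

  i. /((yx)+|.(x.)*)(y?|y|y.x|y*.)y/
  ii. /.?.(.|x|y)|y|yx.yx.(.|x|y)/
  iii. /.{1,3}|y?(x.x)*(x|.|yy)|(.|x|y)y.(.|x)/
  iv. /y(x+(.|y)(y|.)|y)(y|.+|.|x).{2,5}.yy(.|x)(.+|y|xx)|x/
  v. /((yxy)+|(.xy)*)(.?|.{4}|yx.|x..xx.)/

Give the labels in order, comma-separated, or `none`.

i → match
ii → no match
iii → no match
iv → no match
v → no match

i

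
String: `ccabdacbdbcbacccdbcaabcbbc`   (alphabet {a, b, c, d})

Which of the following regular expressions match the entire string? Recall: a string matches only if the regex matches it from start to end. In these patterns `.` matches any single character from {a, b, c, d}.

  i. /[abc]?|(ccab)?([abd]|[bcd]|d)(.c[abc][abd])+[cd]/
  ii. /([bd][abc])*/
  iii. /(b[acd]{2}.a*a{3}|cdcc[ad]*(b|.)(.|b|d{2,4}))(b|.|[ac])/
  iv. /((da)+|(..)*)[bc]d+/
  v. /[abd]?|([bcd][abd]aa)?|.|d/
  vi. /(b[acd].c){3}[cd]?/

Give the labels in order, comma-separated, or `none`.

i → match
ii → no match
iii → no match
iv → no match — must end with `d`
v → no match
vi → no match — must start with `b`

i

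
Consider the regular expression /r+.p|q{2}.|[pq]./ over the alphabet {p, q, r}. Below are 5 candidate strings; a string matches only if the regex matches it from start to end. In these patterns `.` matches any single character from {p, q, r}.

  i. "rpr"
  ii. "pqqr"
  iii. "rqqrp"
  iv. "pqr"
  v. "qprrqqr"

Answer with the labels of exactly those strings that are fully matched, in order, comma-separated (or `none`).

i → no match
ii → no match
iii → no match
iv → no match
v → no match

none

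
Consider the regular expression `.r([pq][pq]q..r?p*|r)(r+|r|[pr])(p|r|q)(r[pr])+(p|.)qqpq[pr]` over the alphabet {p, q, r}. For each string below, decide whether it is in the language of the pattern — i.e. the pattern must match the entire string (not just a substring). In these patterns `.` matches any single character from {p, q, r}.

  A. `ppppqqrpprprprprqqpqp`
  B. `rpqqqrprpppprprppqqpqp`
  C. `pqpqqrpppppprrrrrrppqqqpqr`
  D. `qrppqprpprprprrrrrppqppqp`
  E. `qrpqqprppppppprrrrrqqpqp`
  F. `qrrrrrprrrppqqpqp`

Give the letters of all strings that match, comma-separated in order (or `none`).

A → no match
B → no match
C → no match
D → no match
E → match
F → match

E, F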